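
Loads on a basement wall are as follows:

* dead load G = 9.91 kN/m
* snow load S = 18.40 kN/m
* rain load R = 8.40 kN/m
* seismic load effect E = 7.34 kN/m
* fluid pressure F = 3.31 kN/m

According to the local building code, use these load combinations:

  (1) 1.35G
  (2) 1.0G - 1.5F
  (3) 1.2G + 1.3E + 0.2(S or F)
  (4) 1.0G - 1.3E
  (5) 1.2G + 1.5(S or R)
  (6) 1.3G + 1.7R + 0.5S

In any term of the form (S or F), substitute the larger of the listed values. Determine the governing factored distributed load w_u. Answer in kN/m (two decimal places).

39.49 kN/m

(S or F) → S = 18.40 kN/m; (S or R) → S = 18.40 kN/m.
(1) 1.35(9.91) = 13.38
(2) 1.0(9.91) - 1.5(3.31) = 4.95
(3) 1.2(9.91) + 1.3(7.34) + 0.2(18.40) = 11.89 + 9.54 + 3.68 = 25.11
(4) 1.0(9.91) - 1.3(7.34) = 9.91 - 9.54 = 0.37
(5) 1.2(9.91) + 1.5(18.40) = 11.89 + 27.60 = 39.49
(6) 1.3(9.91) + 1.7(8.40) + 0.5(18.40) = 12.88 + 14.28 + 9.20 = 36.36
Combination 5 governs: w_u = 39.49 kN/m.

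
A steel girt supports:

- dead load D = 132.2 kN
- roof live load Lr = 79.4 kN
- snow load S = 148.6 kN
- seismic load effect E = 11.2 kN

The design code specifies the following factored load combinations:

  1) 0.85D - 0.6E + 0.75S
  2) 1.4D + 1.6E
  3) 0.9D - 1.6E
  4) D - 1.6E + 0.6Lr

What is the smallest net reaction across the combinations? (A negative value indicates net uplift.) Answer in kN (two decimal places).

1) 0.85(132.2) - 0.6(11.2) + 0.75(148.6) = 112.37 - 6.72 + 111.45 = 217.10
2) 1.4(132.2) + 1.6(11.2) = 185.08 + 17.92 = 203.00
3) 0.9(132.2) - 1.6(11.2) = 118.98 - 17.92 = 101.06
4) 1.0(132.2) - 1.6(11.2) + 0.6(79.4) = 132.20 - 17.92 + 47.64 = 161.92
Combination 3 gives the minimum: 101.06 kN.

101.06 kN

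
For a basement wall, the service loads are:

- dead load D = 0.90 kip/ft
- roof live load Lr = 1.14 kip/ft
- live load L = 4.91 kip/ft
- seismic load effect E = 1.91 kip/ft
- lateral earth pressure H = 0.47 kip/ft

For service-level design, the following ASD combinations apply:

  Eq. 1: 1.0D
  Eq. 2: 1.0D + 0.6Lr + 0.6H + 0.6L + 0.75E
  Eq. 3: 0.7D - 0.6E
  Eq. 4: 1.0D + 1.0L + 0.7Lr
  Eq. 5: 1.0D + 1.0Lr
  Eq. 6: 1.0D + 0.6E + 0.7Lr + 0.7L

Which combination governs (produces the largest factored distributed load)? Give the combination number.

Eq. 1: 1.0(0.90) = 0.90
Eq. 2: 1.0(0.90) + 0.6(1.14) + 0.6(0.47) + 0.6(4.91) + 0.75(1.91) = 6.24
Eq. 3: 0.7(0.90) - 0.6(1.91) = -0.52
Eq. 4: 1.0(0.90) + 1.0(4.91) + 0.7(1.14) = 6.61
Eq. 5: 1.0(0.90) + 1.0(1.14) = 2.04
Eq. 6: 1.0(0.90) + 0.6(1.91) + 0.7(1.14) + 0.7(4.91) = 6.28
The largest value is 6.61 kip/ft from combination 4.

Combination 4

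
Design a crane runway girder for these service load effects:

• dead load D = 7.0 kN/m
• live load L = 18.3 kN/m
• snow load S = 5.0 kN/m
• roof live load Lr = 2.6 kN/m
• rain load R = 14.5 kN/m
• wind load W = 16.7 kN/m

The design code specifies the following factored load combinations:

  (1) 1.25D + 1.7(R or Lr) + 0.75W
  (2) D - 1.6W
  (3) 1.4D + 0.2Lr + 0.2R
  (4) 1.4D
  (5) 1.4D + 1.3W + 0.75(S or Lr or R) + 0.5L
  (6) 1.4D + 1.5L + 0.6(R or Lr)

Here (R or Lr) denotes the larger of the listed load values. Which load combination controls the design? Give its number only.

Combination 5

(R or Lr) → R = 14.5 kN/m; (S or Lr or R) → R = 14.5 kN/m.
(1) 1.25(7.0) + 1.7(14.5) + 0.75(16.7) = 8.75 + 24.65 + 12.53 = 45.93
(2) 1.0(7.0) - 1.6(16.7) = 7.00 - 26.72 = -19.72
(3) 1.4(7.0) + 0.2(2.6) + 0.2(14.5) = 9.80 + 0.52 + 2.90 = 13.22
(4) 1.4(7.0) = 9.80
(5) 1.4(7.0) + 1.3(16.7) + 0.75(14.5) + 0.5(18.3) = 9.80 + 21.71 + 10.88 + 9.15 = 51.54
(6) 1.4(7.0) + 1.5(18.3) + 0.6(14.5) = 9.80 + 27.45 + 8.70 = 45.95
The largest value is 51.54 kN/m from combination 5.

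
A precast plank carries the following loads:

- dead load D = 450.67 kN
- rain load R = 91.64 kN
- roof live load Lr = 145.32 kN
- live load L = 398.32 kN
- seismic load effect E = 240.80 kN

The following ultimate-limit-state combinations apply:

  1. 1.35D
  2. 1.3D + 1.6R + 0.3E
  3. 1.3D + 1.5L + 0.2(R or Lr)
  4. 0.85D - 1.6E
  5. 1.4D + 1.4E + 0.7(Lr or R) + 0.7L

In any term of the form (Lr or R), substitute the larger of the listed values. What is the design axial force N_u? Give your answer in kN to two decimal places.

(R or Lr) → Lr = 145.32 kN; (Lr or R) → Lr = 145.32 kN.
1. 1.35(450.67) = 608.40
2. 1.3(450.67) + 1.6(91.64) + 0.3(240.80) = 804.74
3. 1.3(450.67) + 1.5(398.32) + 0.2(145.32) = 1212.42
4. 0.85(450.67) - 1.6(240.80) = -2.21
5. 1.4(450.67) + 1.4(240.80) + 0.7(145.32) + 0.7(398.32) = 1348.61
Maximum is from combination 5.

1348.61 kN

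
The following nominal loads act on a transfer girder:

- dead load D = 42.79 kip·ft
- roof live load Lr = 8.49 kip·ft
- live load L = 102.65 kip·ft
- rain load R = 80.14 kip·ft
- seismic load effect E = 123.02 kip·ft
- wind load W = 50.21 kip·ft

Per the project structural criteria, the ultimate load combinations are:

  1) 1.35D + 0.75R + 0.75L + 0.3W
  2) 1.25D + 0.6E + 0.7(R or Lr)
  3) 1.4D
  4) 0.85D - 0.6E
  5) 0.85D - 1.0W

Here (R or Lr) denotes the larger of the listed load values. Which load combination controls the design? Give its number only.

Combination 1

(R or Lr) → R = 80.14 kip·ft.
1) 1.35(42.79) + 0.75(80.14) + 0.75(102.65) + 0.3(50.21) = 209.92
2) 1.25(42.79) + 0.6(123.02) + 0.7(80.14) = 53.49 + 73.81 + 56.10 = 183.40
3) 1.4(42.79) = 59.91
4) 0.85(42.79) - 0.6(123.02) = 36.37 - 73.81 = -37.44
5) 0.85(42.79) - 1.0(50.21) = 36.37 - 50.21 = -13.84
The largest value is 209.92 kip·ft from combination 1.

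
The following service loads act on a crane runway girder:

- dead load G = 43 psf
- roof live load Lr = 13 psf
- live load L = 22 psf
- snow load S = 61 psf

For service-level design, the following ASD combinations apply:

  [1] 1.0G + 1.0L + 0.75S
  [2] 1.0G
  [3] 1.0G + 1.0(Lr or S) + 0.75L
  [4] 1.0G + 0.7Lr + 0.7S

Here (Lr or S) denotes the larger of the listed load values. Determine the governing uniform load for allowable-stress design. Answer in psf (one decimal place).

(Lr or S) → S = 61 psf.
[1] 1.0(43) + 1.0(22) + 0.75(61) = 43.0 + 22.0 + 45.8 = 110.8
[2] 1.0(43) = 43.0
[3] 1.0(43) + 1.0(61) + 0.75(22) = 43.0 + 61.0 + 16.5 = 120.5
[4] 1.0(43) + 0.7(13) + 0.7(61) = 43.0 + 9.1 + 42.7 = 94.8
Combination 3 governs: q = 120.5 psf.

120.5 psf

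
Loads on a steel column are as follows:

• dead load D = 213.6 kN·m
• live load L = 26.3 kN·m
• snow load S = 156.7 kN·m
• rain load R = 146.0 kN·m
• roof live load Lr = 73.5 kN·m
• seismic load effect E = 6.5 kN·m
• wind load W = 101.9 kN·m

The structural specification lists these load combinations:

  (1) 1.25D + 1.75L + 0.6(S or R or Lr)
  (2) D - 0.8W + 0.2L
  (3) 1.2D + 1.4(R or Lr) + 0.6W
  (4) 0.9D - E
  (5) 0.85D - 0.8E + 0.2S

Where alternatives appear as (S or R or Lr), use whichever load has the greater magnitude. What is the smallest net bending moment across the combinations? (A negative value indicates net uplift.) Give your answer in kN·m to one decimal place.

137.3 kN·m

(S or R or Lr) → S = 156.7 kN·m; (R or Lr) → R = 146.0 kN·m.
(1) 1.25(213.6) + 1.75(26.3) + 0.6(156.7) = 267.0 + 46.0 + 94.0 = 407.0
(2) 1.0(213.6) - 0.8(101.9) + 0.2(26.3) = 137.3
(3) 1.2(213.6) + 1.4(146.0) + 0.6(101.9) = 521.9
(4) 0.9(213.6) - 1.0(6.5) = 192.2 - 6.5 = 185.7
(5) 0.85(213.6) - 0.8(6.5) + 0.2(156.7) = 181.6 - 5.2 + 31.3 = 207.7
Combination 2 gives the minimum: 137.3 kN·m.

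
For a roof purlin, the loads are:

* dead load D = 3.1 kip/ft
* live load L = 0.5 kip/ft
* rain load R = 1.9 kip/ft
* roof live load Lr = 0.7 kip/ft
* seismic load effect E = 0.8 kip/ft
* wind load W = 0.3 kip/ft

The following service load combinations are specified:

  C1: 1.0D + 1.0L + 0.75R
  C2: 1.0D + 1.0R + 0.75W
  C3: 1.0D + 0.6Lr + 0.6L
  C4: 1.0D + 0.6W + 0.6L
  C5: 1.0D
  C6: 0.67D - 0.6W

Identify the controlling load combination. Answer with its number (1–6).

C1: 1.0(3.1) + 1.0(0.5) + 0.75(1.9) = 5.03
C2: 1.0(3.1) + 1.0(1.9) + 0.75(0.3) = 5.23
C3: 1.0(3.1) + 0.6(0.7) + 0.6(0.5) = 3.82
C4: 1.0(3.1) + 0.6(0.3) + 0.6(0.5) = 3.58
C5: 1.0(3.1) = 3.10
C6: 0.67(3.1) - 0.6(0.3) = 1.90
The largest value is 5.23 kip/ft from combination 2.

Combination 2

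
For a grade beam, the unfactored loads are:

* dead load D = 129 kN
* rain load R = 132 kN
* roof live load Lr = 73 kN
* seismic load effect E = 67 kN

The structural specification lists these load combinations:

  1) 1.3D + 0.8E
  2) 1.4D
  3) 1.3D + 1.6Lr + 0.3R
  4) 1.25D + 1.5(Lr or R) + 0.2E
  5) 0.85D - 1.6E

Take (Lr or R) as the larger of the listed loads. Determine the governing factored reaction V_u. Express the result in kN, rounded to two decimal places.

372.65 kN

(Lr or R) → R = 132 kN.
1) 1.3(129) + 0.8(67) = 221.30
2) 1.4(129) = 180.60
3) 1.3(129) + 1.6(73) + 0.3(132) = 324.10
4) 1.25(129) + 1.5(132) + 0.2(67) = 372.65
5) 0.85(129) - 1.6(67) = 2.45
Maximum is from combination 4.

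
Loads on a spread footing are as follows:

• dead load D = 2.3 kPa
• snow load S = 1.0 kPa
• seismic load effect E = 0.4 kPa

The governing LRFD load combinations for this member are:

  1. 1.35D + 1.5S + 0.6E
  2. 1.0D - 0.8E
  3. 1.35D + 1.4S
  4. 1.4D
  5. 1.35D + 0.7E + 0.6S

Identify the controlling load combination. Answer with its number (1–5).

Combination 1

1. 1.35(2.3) + 1.5(1.0) + 0.6(0.4) = 4.8
2. 1.0(2.3) - 0.8(0.4) = 2.0
3. 1.35(2.3) + 1.4(1.0) = 4.5
4. 1.4(2.3) = 3.2
5. 1.35(2.3) + 0.7(0.4) + 0.6(1.0) = 4.0
The largest value is 4.8 kPa from combination 1.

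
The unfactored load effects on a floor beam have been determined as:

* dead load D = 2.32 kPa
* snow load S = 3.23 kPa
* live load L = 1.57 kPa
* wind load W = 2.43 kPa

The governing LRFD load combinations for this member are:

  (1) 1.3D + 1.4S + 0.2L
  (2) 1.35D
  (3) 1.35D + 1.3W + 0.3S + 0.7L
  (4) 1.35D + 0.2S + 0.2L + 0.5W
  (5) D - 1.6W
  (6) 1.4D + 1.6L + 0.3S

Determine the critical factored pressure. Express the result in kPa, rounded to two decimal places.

(1) 1.3(2.32) + 1.4(3.23) + 0.2(1.57) = 3.02 + 4.52 + 0.31 = 7.85
(2) 1.35(2.32) = 3.13
(3) 1.35(2.32) + 1.3(2.43) + 0.3(3.23) + 0.7(1.57) = 3.13 + 3.16 + 0.97 + 1.10 = 8.36
(4) 1.35(2.32) + 0.2(3.23) + 0.2(1.57) + 0.5(2.43) = 3.13 + 0.65 + 0.31 + 1.22 = 5.31
(5) 1.0(2.32) - 1.6(2.43) = 2.32 - 3.89 = -1.57
(6) 1.4(2.32) + 1.6(1.57) + 0.3(3.23) = 3.25 + 2.51 + 0.97 = 6.73
The controlling combination is 3, giving 8.36 kPa.

8.36 kPa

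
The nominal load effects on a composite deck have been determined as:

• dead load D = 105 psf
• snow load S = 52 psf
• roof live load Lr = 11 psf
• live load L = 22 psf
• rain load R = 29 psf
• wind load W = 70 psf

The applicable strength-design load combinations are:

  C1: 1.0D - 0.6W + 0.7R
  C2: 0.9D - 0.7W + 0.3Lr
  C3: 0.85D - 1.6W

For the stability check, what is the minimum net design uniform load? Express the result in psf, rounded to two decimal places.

C1: 1.0(105) - 0.6(70) + 0.7(29) = 105.00 - 42.00 + 20.30 = 83.30
C2: 0.9(105) - 0.7(70) + 0.3(11) = 94.50 - 49.00 + 3.30 = 48.80
C3: 0.85(105) - 1.6(70) = 89.25 - 112.00 = -22.75
Combination 3 gives the minimum: -22.75 psf.

-22.75 psf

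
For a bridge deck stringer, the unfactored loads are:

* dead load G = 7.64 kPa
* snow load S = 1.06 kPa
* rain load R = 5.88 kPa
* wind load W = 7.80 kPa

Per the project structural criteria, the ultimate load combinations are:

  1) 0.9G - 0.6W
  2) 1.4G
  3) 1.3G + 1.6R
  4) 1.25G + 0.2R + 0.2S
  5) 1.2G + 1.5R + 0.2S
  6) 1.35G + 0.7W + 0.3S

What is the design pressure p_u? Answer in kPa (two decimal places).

1) 0.9(7.64) - 0.6(7.80) = 6.88 - 4.68 = 2.20
2) 1.4(7.64) = 10.70
3) 1.3(7.64) + 1.6(5.88) = 9.93 + 9.41 = 19.34
4) 1.25(7.64) + 0.2(5.88) + 0.2(1.06) = 9.55 + 1.18 + 0.21 = 10.94
5) 1.2(7.64) + 1.5(5.88) + 0.2(1.06) = 9.17 + 8.82 + 0.21 = 18.20
6) 1.35(7.64) + 0.7(7.80) + 0.3(1.06) = 10.31 + 5.46 + 0.32 = 16.09
Maximum is from combination 3.

19.34 kPa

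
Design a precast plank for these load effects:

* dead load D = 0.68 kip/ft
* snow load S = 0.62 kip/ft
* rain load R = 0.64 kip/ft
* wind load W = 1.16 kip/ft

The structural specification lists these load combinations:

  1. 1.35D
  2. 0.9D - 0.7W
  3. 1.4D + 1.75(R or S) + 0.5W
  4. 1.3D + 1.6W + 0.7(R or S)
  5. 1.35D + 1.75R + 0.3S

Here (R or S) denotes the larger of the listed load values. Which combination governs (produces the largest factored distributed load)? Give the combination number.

Combination 4

(R or S) → R = 0.64 kip/ft.
1. 1.35(0.68) = 0.92
2. 0.9(0.68) - 0.7(1.16) = 0.61 - 0.81 = -0.20
3. 1.4(0.68) + 1.75(0.64) + 0.5(1.16) = 0.95 + 1.12 + 0.58 = 2.65
4. 1.3(0.68) + 1.6(1.16) + 0.7(0.64) = 0.88 + 1.86 + 0.45 = 3.19
5. 1.35(0.68) + 1.75(0.64) + 0.3(0.62) = 2.22
The largest value is 3.19 kip/ft from combination 4.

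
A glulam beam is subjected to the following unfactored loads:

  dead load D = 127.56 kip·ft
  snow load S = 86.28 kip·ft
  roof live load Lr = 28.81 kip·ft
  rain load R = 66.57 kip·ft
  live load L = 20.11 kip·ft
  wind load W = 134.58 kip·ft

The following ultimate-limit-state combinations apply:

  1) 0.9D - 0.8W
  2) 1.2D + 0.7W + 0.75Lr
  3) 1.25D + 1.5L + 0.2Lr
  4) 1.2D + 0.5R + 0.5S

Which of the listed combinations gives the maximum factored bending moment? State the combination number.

Combination 2

1) 0.9(127.56) - 0.8(134.58) = 7.14
2) 1.2(127.56) + 0.7(134.58) + 0.75(28.81) = 268.89
3) 1.25(127.56) + 1.5(20.11) + 0.2(28.81) = 195.38
4) 1.2(127.56) + 0.5(66.57) + 0.5(86.28) = 229.50
The largest value is 268.89 kip·ft from combination 2.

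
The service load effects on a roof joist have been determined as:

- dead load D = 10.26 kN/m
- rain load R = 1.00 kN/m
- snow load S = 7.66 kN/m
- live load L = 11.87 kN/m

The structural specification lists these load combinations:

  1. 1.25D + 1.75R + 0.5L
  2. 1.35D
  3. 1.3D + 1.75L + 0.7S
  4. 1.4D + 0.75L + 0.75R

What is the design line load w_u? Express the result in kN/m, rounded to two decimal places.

1. 1.25(10.26) + 1.75(1.00) + 0.5(11.87) = 20.51
2. 1.35(10.26) = 13.85
3. 1.3(10.26) + 1.75(11.87) + 0.7(7.66) = 39.47
4. 1.4(10.26) + 0.75(11.87) + 0.75(1.00) = 24.02
The controlling combination is 3, giving 39.47 kN/m.

39.47 kN/m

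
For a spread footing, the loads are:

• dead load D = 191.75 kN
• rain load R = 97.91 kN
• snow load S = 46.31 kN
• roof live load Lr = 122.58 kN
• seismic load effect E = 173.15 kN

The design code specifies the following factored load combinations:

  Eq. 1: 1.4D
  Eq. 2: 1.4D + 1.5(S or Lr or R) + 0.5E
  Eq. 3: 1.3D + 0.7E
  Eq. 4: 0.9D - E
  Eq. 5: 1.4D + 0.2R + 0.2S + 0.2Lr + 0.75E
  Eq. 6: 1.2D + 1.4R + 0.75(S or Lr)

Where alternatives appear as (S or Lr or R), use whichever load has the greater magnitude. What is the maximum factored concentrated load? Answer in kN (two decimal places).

(S or Lr or R) → Lr = 122.58 kN; (S or Lr) → Lr = 122.58 kN.
Eq. 1: 1.4(191.75) = 268.45
Eq. 2: 1.4(191.75) + 1.5(122.58) + 0.5(173.15) = 268.45 + 183.87 + 86.58 = 538.90
Eq. 3: 1.3(191.75) + 0.7(173.15) = 370.48
Eq. 4: 0.9(191.75) - 1.0(173.15) = -0.58
Eq. 5: 1.4(191.75) + 0.2(97.91) + 0.2(46.31) + 0.2(122.58) + 0.75(173.15) = 268.45 + 19.58 + 9.26 + 24.52 + 129.86 = 451.67
Eq. 6: 1.2(191.75) + 1.4(97.91) + 0.75(122.58) = 230.10 + 137.07 + 91.94 = 459.11
The controlling combination is 2, giving 538.90 kN.

538.90 kN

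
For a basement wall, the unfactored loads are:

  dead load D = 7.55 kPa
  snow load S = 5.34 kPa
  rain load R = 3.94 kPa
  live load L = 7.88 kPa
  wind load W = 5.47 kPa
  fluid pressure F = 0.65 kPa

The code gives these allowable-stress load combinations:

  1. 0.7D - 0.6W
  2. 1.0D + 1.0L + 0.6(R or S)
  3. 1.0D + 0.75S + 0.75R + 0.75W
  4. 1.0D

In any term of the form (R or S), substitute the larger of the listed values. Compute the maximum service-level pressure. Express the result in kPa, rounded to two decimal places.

(R or S) → S = 5.34 kPa.
1. 0.7(7.55) - 0.6(5.47) = 2.00
2. 1.0(7.55) + 1.0(7.88) + 0.6(5.34) = 7.55 + 7.88 + 3.20 = 18.63
3. 1.0(7.55) + 0.75(5.34) + 0.75(3.94) + 0.75(5.47) = 18.61
4. 1.0(7.55) = 7.55
Maximum is from combination 2.

18.63 kPa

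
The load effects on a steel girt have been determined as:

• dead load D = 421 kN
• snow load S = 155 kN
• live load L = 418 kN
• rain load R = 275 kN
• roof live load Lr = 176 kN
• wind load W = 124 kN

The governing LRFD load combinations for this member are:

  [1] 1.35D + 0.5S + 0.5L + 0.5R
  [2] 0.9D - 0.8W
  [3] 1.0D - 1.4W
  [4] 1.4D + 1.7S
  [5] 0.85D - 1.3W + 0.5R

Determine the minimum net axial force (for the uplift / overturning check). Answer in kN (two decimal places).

[1] 1.35(421) + 0.5(155) + 0.5(418) + 0.5(275) = 568.35 + 77.50 + 209.00 + 137.50 = 992.35
[2] 0.9(421) - 0.8(124) = 378.90 - 99.20 = 279.70
[3] 1.0(421) - 1.4(124) = 421.00 - 173.60 = 247.40
[4] 1.4(421) + 1.7(155) = 589.40 + 263.50 = 852.90
[5] 0.85(421) - 1.3(124) + 0.5(275) = 357.85 - 161.20 + 137.50 = 334.15
Combination 3 gives the minimum: 247.40 kN.

247.40 kN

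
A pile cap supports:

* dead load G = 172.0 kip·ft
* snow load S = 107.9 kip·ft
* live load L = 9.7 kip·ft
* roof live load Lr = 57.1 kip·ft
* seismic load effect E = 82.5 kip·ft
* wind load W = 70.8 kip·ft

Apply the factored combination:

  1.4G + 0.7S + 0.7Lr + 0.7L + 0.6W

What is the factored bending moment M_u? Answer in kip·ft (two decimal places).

405.57 kip·ft

1.4(172.0) + 0.7(107.9) + 0.7(57.1) + 0.7(9.7) + 0.6(70.8) = 240.80 + 75.53 + 39.97 + 6.79 + 42.48 = 405.57
M_u = 405.57 kip·ft.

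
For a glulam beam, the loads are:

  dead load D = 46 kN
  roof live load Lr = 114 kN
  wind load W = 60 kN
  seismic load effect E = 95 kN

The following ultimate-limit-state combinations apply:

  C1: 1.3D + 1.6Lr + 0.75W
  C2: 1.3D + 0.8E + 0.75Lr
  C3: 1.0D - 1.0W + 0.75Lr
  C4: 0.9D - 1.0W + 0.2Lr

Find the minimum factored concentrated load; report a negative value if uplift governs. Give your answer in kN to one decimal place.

4.2 kN

C1: 1.3(46) + 1.6(114) + 0.75(60) = 287.2
C2: 1.3(46) + 0.8(95) + 0.75(114) = 221.3
C3: 1.0(46) - 1.0(60) + 0.75(114) = 71.5
C4: 0.9(46) - 1.0(60) + 0.2(114) = 4.2
Combination 4 gives the minimum: 4.2 kN.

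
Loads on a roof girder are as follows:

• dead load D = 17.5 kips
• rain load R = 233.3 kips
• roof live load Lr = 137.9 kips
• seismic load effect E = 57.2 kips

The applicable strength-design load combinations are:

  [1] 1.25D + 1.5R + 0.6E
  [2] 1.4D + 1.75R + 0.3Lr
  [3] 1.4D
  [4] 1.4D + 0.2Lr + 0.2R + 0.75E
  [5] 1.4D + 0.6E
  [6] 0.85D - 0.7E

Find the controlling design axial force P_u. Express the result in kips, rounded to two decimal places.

[1] 1.25(17.5) + 1.5(233.3) + 0.6(57.2) = 21.88 + 349.95 + 34.32 = 406.15
[2] 1.4(17.5) + 1.75(233.3) + 0.3(137.9) = 24.50 + 408.28 + 41.37 = 474.15
[3] 1.4(17.5) = 24.50
[4] 1.4(17.5) + 0.2(137.9) + 0.2(233.3) + 0.75(57.2) = 24.50 + 27.58 + 46.66 + 42.90 = 141.64
[5] 1.4(17.5) + 0.6(57.2) = 24.50 + 34.32 = 58.82
[6] 0.85(17.5) - 0.7(57.2) = -25.17
The controlling combination is 2, giving 474.15 kips.

474.15 kips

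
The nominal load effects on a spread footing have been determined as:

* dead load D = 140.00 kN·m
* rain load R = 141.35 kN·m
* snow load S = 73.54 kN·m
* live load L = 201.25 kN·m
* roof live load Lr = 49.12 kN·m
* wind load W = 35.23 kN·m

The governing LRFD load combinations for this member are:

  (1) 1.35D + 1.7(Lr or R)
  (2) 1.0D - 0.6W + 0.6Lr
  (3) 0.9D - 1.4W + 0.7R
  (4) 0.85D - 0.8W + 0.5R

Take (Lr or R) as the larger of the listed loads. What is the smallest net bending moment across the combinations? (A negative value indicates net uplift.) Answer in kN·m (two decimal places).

(Lr or R) → R = 141.35 kN·m.
(1) 1.35(140.00) + 1.7(141.35) = 189.00 + 240.30 = 429.30
(2) 1.0(140.00) - 0.6(35.23) + 0.6(49.12) = 140.00 - 21.14 + 29.47 = 148.33
(3) 0.9(140.00) - 1.4(35.23) + 0.7(141.35) = 175.62
(4) 0.85(140.00) - 0.8(35.23) + 0.5(141.35) = 161.49
Combination 2 gives the minimum: 148.33 kN·m.

148.33 kN·m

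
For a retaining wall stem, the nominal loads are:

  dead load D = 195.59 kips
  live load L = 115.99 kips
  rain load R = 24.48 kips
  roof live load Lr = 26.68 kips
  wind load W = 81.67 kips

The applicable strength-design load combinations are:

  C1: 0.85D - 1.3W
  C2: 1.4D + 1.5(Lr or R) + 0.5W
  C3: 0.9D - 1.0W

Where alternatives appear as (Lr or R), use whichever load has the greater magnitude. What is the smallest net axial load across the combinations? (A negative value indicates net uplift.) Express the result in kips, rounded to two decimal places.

(Lr or R) → Lr = 26.68 kips.
C1: 0.85(195.59) - 1.3(81.67) = 60.08
C2: 1.4(195.59) + 1.5(26.68) + 0.5(81.67) = 354.68
C3: 0.9(195.59) - 1.0(81.67) = 94.36
Combination 1 gives the minimum: 60.08 kips.

60.08 kips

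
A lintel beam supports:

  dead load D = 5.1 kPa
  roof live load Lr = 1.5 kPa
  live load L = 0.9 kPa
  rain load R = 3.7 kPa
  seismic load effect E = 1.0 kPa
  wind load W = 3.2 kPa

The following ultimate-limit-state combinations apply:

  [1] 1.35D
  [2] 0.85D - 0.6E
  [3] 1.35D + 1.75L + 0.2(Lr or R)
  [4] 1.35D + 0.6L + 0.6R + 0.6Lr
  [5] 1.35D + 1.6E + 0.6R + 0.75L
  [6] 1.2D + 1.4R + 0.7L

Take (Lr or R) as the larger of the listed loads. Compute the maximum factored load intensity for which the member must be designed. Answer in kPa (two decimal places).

(Lr or R) → R = 3.7 kPa.
[1] 1.35(5.1) = 6.89
[2] 0.85(5.1) - 0.6(1.0) = 3.74
[3] 1.35(5.1) + 1.75(0.9) + 0.2(3.7) = 9.20
[4] 1.35(5.1) + 0.6(0.9) + 0.6(3.7) + 0.6(1.5) = 10.55
[5] 1.35(5.1) + 1.6(1.0) + 0.6(3.7) + 0.75(0.9) = 11.38
[6] 1.2(5.1) + 1.4(3.7) + 0.7(0.9) = 11.93
Maximum is from combination 6.

11.93 kPa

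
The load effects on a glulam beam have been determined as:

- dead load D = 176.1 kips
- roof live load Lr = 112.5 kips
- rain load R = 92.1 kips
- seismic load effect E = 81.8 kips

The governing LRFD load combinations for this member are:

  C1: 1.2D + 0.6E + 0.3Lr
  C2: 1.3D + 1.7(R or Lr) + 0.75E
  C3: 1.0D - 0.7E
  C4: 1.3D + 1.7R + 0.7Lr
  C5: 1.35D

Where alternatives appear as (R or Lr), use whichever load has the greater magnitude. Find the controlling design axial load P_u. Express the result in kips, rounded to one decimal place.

481.5 kips

(R or Lr) → Lr = 112.5 kips.
C1: 1.2(176.1) + 0.6(81.8) + 0.3(112.5) = 294.2
C2: 1.3(176.1) + 1.7(112.5) + 0.75(81.8) = 481.5
C3: 1.0(176.1) - 0.7(81.8) = 118.8
C4: 1.3(176.1) + 1.7(92.1) + 0.7(112.5) = 464.3
C5: 1.35(176.1) = 237.7
Maximum is from combination 2.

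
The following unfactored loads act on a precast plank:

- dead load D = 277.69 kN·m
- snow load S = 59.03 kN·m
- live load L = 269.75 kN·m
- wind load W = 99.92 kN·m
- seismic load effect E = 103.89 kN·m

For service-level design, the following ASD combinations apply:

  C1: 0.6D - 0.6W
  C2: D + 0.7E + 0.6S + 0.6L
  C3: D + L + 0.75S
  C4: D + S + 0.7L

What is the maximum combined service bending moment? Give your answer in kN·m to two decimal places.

C1: 0.6(277.69) - 0.6(99.92) = 106.66
C2: 1.0(277.69) + 0.7(103.89) + 0.6(59.03) + 0.6(269.75) = 547.68
C3: 1.0(277.69) + 1.0(269.75) + 0.75(59.03) = 591.71
C4: 1.0(277.69) + 1.0(59.03) + 0.7(269.75) = 525.55
Maximum is from combination 3.

591.71 kN·m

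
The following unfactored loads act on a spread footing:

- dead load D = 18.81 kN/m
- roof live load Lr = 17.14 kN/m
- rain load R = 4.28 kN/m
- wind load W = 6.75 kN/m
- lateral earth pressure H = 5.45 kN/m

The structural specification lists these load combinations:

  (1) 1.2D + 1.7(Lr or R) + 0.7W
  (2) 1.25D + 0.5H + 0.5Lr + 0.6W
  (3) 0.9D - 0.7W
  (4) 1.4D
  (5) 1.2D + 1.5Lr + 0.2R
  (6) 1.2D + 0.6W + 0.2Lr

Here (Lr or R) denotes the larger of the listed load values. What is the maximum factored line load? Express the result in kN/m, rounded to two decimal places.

(Lr or R) → Lr = 17.14 kN/m.
(1) 1.2(18.81) + 1.7(17.14) + 0.7(6.75) = 22.57 + 29.14 + 4.73 = 56.44
(2) 1.25(18.81) + 0.5(5.45) + 0.5(17.14) + 0.6(6.75) = 23.51 + 2.73 + 8.57 + 4.05 = 38.86
(3) 0.9(18.81) - 0.7(6.75) = 16.93 - 4.73 = 12.20
(4) 1.4(18.81) = 26.33
(5) 1.2(18.81) + 1.5(17.14) + 0.2(4.28) = 22.57 + 25.71 + 0.86 = 49.14
(6) 1.2(18.81) + 0.6(6.75) + 0.2(17.14) = 22.57 + 4.05 + 3.43 = 30.05
Maximum is from combination 1.

56.44 kN/m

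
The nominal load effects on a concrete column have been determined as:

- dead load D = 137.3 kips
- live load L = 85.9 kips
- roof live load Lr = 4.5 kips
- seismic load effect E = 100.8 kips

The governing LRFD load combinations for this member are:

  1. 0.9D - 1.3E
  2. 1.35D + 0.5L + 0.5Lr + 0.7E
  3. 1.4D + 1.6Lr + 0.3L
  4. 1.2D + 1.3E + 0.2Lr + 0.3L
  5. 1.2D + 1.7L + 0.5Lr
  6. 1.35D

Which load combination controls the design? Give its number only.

1. 0.9(137.3) - 1.3(100.8) = -7.5
2. 1.35(137.3) + 0.5(85.9) + 0.5(4.5) + 0.7(100.8) = 301.1
3. 1.4(137.3) + 1.6(4.5) + 0.3(85.9) = 192.2 + 7.2 + 25.8 = 225.2
4. 1.2(137.3) + 1.3(100.8) + 0.2(4.5) + 0.3(85.9) = 164.8 + 131.0 + 0.9 + 25.8 = 322.5
5. 1.2(137.3) + 1.7(85.9) + 0.5(4.5) = 313.0
6. 1.35(137.3) = 185.4
The largest value is 322.5 kips from combination 4.

Combination 4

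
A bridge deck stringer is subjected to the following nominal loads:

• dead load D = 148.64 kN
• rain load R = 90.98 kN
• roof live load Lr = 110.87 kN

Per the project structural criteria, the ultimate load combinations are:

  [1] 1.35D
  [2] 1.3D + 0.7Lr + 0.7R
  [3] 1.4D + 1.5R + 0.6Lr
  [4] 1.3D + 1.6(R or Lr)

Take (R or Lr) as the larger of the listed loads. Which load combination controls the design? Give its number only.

Combination 3

(R or Lr) → Lr = 110.87 kN.
[1] 1.35(148.64) = 200.66
[2] 1.3(148.64) + 0.7(110.87) + 0.7(90.98) = 193.23 + 77.61 + 63.69 = 334.53
[3] 1.4(148.64) + 1.5(90.98) + 0.6(110.87) = 208.10 + 136.47 + 66.52 = 411.09
[4] 1.3(148.64) + 1.6(110.87) = 193.23 + 177.39 = 370.62
The largest value is 411.09 kN from combination 3.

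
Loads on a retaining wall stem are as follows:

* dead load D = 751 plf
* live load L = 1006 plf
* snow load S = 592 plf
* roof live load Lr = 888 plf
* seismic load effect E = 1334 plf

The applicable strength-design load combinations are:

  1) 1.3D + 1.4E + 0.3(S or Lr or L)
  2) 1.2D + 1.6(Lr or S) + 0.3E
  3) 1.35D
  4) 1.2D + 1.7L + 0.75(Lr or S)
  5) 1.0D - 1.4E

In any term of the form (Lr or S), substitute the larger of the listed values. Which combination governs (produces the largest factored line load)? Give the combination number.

(S or Lr or L) → L = 1006 plf; (Lr or S) → Lr = 888 plf.
1) 1.3(751) + 1.4(1334) + 0.3(1006) = 976.30 + 1867.60 + 301.80 = 3145.70
2) 1.2(751) + 1.6(888) + 0.3(1334) = 901.20 + 1420.80 + 400.20 = 2722.20
3) 1.35(751) = 1013.85
4) 1.2(751) + 1.7(1006) + 0.75(888) = 901.20 + 1710.20 + 666.00 = 3277.40
5) 1.0(751) - 1.4(1334) = 751.00 - 1867.60 = -1116.60
The largest value is 3277.40 plf from combination 4.

Combination 4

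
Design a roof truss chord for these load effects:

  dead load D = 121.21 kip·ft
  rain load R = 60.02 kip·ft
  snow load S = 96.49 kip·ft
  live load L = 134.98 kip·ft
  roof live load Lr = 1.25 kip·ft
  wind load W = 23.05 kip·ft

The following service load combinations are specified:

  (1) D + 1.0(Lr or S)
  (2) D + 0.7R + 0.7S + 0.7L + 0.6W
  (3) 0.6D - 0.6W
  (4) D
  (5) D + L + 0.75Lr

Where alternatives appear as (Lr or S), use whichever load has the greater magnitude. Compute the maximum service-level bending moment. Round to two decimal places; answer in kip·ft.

339.08 kip·ft

(Lr or S) → S = 96.49 kip·ft.
(1) 1.0(121.21) + 1.0(96.49) = 217.70
(2) 1.0(121.21) + 0.7(60.02) + 0.7(96.49) + 0.7(134.98) + 0.6(23.05) = 339.08
(3) 0.6(121.21) - 0.6(23.05) = 58.90
(4) 1.0(121.21) = 121.21
(5) 1.0(121.21) + 1.0(134.98) + 0.75(1.25) = 257.13
The controlling combination is 2, giving 339.08 kip·ft.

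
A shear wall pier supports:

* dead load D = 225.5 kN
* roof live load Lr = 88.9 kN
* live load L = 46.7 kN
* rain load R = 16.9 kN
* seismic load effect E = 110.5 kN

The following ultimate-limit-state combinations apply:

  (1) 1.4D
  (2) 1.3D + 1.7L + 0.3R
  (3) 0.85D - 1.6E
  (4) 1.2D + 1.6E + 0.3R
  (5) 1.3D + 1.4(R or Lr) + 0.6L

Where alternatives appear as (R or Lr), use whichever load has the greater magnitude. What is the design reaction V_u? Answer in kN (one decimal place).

452.5 kN

(R or Lr) → Lr = 88.9 kN.
(1) 1.4(225.5) = 315.7
(2) 1.3(225.5) + 1.7(46.7) + 0.3(16.9) = 377.6
(3) 0.85(225.5) - 1.6(110.5) = 14.9
(4) 1.2(225.5) + 1.6(110.5) + 0.3(16.9) = 452.5
(5) 1.3(225.5) + 1.4(88.9) + 0.6(46.7) = 445.6
Combination 4 governs: V_u = 452.5 kN.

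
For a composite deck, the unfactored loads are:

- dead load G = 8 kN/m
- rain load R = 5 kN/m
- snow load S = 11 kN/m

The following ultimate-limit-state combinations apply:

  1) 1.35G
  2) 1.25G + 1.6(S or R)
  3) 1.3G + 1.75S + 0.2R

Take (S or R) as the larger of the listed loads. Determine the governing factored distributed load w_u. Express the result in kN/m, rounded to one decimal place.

30.7 kN/m

(S or R) → S = 11 kN/m.
1) 1.35(8) = 10.8
2) 1.25(8) + 1.6(11) = 10.0 + 17.6 = 27.6
3) 1.3(8) + 1.75(11) + 0.2(5) = 10.4 + 19.3 + 1.0 = 30.7
Combination 3 governs: w_u = 30.7 kN/m.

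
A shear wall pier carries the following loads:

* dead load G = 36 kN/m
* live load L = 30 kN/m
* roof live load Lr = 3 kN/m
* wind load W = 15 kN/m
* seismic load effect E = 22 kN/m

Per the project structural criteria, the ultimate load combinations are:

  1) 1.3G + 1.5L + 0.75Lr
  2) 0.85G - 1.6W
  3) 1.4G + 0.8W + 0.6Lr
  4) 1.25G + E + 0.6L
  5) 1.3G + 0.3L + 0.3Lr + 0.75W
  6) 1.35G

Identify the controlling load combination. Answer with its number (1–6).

1) 1.3(36) + 1.5(30) + 0.75(3) = 46.8 + 45.0 + 2.3 = 94.1
2) 0.85(36) - 1.6(15) = 30.6 - 24.0 = 6.6
3) 1.4(36) + 0.8(15) + 0.6(3) = 50.4 + 12.0 + 1.8 = 64.2
4) 1.25(36) + 1.0(22) + 0.6(30) = 45.0 + 22.0 + 18.0 = 85.0
5) 1.3(36) + 0.3(30) + 0.3(3) + 0.75(15) = 46.8 + 9.0 + 0.9 + 11.3 = 68.0
6) 1.35(36) = 48.6
The largest value is 94.1 kN/m from combination 1.

Combination 1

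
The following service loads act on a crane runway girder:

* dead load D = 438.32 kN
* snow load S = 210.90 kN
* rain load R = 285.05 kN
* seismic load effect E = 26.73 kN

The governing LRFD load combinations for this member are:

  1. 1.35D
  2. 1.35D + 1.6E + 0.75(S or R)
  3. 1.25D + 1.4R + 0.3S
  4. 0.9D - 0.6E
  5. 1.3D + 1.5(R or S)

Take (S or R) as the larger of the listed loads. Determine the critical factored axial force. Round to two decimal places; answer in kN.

(S or R) → R = 285.05 kN; (R or S) → R = 285.05 kN.
1. 1.35(438.32) = 591.73
2. 1.35(438.32) + 1.6(26.73) + 0.75(285.05) = 591.73 + 42.77 + 213.79 = 848.29
3. 1.25(438.32) + 1.4(285.05) + 0.3(210.90) = 547.90 + 399.07 + 63.27 = 1010.24
4. 0.9(438.32) - 0.6(26.73) = 394.49 - 16.04 = 378.45
5. 1.3(438.32) + 1.5(285.05) = 997.39
Combination 3 governs: N_u = 1010.24 kN.

1010.24 kN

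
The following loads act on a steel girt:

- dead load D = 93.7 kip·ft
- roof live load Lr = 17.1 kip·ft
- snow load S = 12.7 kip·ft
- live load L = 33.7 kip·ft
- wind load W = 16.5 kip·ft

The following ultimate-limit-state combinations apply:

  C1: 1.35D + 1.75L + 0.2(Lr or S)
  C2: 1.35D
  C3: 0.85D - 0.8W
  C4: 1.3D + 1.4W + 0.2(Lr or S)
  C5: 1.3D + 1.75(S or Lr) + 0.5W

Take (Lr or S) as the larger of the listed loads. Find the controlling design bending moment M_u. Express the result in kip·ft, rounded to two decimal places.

(Lr or S) → Lr = 17.1 kip·ft; (S or Lr) → Lr = 17.1 kip·ft.
C1: 1.35(93.7) + 1.75(33.7) + 0.2(17.1) = 188.89
C2: 1.35(93.7) = 126.50
C3: 0.85(93.7) - 0.8(16.5) = 79.65 - 13.20 = 66.45
C4: 1.3(93.7) + 1.4(16.5) + 0.2(17.1) = 121.81 + 23.10 + 3.42 = 148.33
C5: 1.3(93.7) + 1.75(17.1) + 0.5(16.5) = 121.81 + 29.93 + 8.25 = 159.99
Combination 1 governs: M_u = 188.89 kip·ft.

188.89 kip·ft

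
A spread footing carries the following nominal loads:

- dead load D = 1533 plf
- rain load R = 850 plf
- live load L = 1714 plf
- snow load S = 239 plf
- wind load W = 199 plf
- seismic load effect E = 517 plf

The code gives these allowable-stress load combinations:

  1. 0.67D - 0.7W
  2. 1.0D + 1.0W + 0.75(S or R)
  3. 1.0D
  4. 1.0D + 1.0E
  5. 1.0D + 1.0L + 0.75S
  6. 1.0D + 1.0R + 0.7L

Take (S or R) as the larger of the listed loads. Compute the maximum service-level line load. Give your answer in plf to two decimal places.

(S or R) → R = 850 plf.
1. 0.67(1533) - 0.7(199) = 1027.11 - 139.30 = 887.81
2. 1.0(1533) + 1.0(199) + 0.75(850) = 1533.00 + 199.00 + 637.50 = 2369.50
3. 1.0(1533) = 1533.00
4. 1.0(1533) + 1.0(517) = 1533.00 + 517.00 = 2050.00
5. 1.0(1533) + 1.0(1714) + 0.75(239) = 1533.00 + 1714.00 + 179.25 = 3426.25
6. 1.0(1533) + 1.0(850) + 0.7(1714) = 1533.00 + 850.00 + 1199.80 = 3582.80
Combination 6 governs: w = 3582.80 plf.

3582.80 plf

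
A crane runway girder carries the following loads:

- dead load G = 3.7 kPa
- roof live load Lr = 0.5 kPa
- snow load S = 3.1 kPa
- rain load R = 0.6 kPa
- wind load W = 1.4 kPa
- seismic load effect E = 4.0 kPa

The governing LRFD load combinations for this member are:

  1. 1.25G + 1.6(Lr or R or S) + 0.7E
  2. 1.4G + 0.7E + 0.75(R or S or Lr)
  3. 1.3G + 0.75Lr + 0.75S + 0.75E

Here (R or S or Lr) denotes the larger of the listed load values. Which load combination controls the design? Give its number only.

Combination 1

(Lr or R or S) → S = 3.1 kPa; (R or S or Lr) → S = 3.1 kPa.
1. 1.25(3.7) + 1.6(3.1) + 0.7(4.0) = 12.39
2. 1.4(3.7) + 0.7(4.0) + 0.75(3.1) = 10.31
3. 1.3(3.7) + 0.75(0.5) + 0.75(3.1) + 0.75(4.0) = 10.51
The largest value is 12.39 kPa from combination 1.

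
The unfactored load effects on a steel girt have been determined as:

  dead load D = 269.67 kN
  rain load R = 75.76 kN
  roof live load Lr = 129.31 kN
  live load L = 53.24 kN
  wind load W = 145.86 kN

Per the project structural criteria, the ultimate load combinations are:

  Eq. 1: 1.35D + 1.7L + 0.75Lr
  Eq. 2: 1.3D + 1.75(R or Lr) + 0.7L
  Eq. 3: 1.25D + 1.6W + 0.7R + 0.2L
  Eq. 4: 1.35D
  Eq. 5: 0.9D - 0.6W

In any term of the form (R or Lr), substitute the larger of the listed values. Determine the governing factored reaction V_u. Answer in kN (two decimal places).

634.14 kN

(R or Lr) → Lr = 129.31 kN.
Eq. 1: 1.35(269.67) + 1.7(53.24) + 0.75(129.31) = 551.55
Eq. 2: 1.3(269.67) + 1.75(129.31) + 0.7(53.24) = 350.57 + 226.29 + 37.27 = 614.13
Eq. 3: 1.25(269.67) + 1.6(145.86) + 0.7(75.76) + 0.2(53.24) = 634.14
Eq. 4: 1.35(269.67) = 364.05
Eq. 5: 0.9(269.67) - 0.6(145.86) = 155.19
The controlling combination is 3, giving 634.14 kN.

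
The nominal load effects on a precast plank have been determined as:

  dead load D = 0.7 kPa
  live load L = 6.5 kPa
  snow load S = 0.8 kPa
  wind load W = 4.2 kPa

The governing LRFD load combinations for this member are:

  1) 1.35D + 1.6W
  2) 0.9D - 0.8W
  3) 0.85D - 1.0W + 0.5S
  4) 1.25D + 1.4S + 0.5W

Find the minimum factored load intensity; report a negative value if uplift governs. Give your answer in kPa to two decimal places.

-3.21 kPa

1) 1.35(0.7) + 1.6(4.2) = 7.67
2) 0.9(0.7) - 0.8(4.2) = -2.73
3) 0.85(0.7) - 1.0(4.2) + 0.5(0.8) = -3.21
4) 1.25(0.7) + 1.4(0.8) + 0.5(4.2) = 4.10
Combination 3 gives the minimum: -3.21 kPa.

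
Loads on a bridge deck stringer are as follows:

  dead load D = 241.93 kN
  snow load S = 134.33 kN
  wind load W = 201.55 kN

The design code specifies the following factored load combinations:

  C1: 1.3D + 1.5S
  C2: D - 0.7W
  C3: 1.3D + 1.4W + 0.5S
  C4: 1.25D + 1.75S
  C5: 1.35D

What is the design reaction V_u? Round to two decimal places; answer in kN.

663.84 kN

C1: 1.3(241.93) + 1.5(134.33) = 516.00
C2: 1.0(241.93) - 0.7(201.55) = 100.85
C3: 1.3(241.93) + 1.4(201.55) + 0.5(134.33) = 663.84
C4: 1.25(241.93) + 1.75(134.33) = 537.49
C5: 1.35(241.93) = 326.61
The controlling combination is 3, giving 663.84 kN.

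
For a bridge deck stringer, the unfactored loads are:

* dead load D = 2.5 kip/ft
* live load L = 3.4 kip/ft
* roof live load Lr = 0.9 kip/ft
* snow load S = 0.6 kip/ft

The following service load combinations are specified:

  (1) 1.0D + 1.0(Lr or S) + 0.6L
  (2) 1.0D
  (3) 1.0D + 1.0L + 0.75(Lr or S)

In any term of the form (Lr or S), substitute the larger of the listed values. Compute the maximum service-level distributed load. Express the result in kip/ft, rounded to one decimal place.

(Lr or S) → Lr = 0.9 kip/ft.
(1) 1.0(2.5) + 1.0(0.9) + 0.6(3.4) = 2.5 + 0.9 + 2.0 = 5.4
(2) 1.0(2.5) = 2.5
(3) 1.0(2.5) + 1.0(3.4) + 0.75(0.9) = 2.5 + 3.4 + 0.7 = 6.6
Maximum is from combination 3.

6.6 kip/ft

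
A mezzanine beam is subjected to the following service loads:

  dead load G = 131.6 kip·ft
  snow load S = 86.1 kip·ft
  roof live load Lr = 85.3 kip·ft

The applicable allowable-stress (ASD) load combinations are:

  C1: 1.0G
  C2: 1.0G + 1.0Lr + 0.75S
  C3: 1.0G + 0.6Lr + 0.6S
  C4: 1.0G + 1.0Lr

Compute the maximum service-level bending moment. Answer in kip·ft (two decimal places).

281.48 kip·ft

C1: 1.0(131.6) = 131.60
C2: 1.0(131.6) + 1.0(85.3) + 0.75(86.1) = 131.60 + 85.30 + 64.58 = 281.48
C3: 1.0(131.6) + 0.6(85.3) + 0.6(86.1) = 131.60 + 51.18 + 51.66 = 234.44
C4: 1.0(131.6) + 1.0(85.3) = 131.60 + 85.30 = 216.90
Combination 2 governs: M = 281.48 kip·ft.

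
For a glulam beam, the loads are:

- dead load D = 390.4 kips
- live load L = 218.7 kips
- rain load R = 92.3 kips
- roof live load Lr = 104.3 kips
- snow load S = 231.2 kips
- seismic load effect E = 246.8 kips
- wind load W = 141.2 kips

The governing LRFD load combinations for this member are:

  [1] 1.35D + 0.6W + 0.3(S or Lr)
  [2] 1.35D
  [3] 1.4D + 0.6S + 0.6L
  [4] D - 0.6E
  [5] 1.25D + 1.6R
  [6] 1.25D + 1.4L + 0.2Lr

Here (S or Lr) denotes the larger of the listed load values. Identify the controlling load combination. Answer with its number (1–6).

Combination 3

(S or Lr) → S = 231.2 kips.
[1] 1.35(390.4) + 0.6(141.2) + 0.3(231.2) = 527.0 + 84.7 + 69.4 = 681.1
[2] 1.35(390.4) = 527.0
[3] 1.4(390.4) + 0.6(231.2) + 0.6(218.7) = 546.6 + 138.7 + 131.2 = 816.5
[4] 1.0(390.4) - 0.6(246.8) = 390.4 - 148.1 = 242.3
[5] 1.25(390.4) + 1.6(92.3) = 488.0 + 147.7 = 635.7
[6] 1.25(390.4) + 1.4(218.7) + 0.2(104.3) = 815.0
The largest value is 816.5 kips from combination 3.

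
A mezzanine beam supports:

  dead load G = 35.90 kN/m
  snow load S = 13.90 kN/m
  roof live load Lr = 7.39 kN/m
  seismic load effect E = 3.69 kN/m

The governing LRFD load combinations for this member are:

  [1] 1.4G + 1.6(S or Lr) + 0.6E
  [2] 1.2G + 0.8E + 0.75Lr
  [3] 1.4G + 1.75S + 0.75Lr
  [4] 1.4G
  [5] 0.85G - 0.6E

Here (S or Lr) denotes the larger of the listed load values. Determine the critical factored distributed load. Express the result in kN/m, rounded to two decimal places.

(S or Lr) → S = 13.90 kN/m.
[1] 1.4(35.90) + 1.6(13.90) + 0.6(3.69) = 50.26 + 22.24 + 2.21 = 74.71
[2] 1.2(35.90) + 0.8(3.69) + 0.75(7.39) = 43.08 + 2.95 + 5.54 = 51.57
[3] 1.4(35.90) + 1.75(13.90) + 0.75(7.39) = 50.26 + 24.33 + 5.54 = 80.13
[4] 1.4(35.90) = 50.26
[5] 0.85(35.90) - 0.6(3.69) = 28.30
Maximum is from combination 3.

80.13 kN/m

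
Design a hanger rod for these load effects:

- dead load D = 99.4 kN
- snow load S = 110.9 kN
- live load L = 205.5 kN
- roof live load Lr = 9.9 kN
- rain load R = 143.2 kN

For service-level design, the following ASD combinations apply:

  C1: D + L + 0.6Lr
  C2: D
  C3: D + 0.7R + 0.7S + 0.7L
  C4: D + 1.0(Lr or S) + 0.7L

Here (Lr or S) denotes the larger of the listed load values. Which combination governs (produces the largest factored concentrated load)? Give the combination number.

Combination 3

(Lr or S) → S = 110.9 kN.
C1: 1.0(99.4) + 1.0(205.5) + 0.6(9.9) = 310.8
C2: 1.0(99.4) = 99.4
C3: 1.0(99.4) + 0.7(143.2) + 0.7(110.9) + 0.7(205.5) = 421.1
C4: 1.0(99.4) + 1.0(110.9) + 0.7(205.5) = 354.2
The largest value is 421.1 kN from combination 3.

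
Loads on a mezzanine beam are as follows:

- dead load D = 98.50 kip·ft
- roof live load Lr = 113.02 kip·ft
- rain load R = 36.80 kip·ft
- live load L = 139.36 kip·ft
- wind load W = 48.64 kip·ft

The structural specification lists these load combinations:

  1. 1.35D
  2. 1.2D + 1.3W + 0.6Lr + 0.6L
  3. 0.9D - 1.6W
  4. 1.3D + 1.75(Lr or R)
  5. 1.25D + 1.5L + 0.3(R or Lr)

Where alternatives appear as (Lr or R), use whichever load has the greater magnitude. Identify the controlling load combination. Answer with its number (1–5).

Combination 5

(Lr or R) → Lr = 113.02 kip·ft; (R or Lr) → Lr = 113.02 kip·ft.
1. 1.35(98.50) = 132.98
2. 1.2(98.50) + 1.3(48.64) + 0.6(113.02) + 0.6(139.36) = 118.20 + 63.23 + 67.81 + 83.62 = 332.86
3. 0.9(98.50) - 1.6(48.64) = 88.65 - 77.82 = 10.83
4. 1.3(98.50) + 1.75(113.02) = 128.05 + 197.79 = 325.84
5. 1.25(98.50) + 1.5(139.36) + 0.3(113.02) = 366.07
The largest value is 366.07 kip·ft from combination 5.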